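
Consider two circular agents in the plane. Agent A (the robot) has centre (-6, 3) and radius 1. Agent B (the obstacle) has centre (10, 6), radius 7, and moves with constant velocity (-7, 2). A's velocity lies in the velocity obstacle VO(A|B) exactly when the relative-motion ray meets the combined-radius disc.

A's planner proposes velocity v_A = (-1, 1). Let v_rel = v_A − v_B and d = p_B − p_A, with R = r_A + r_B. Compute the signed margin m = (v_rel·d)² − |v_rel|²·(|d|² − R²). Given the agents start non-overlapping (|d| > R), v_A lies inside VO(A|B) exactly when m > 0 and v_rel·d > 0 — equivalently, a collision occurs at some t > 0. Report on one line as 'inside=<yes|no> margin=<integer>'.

d = (16, 3),  |d|² = 265;  R = 1+7 = 8,  c = 265−8² = 201
v_rel = (6, -1),  |v_rel|² = 37;  v_rel·d = (6)·(16) + (-1)·(3) = 93
37·t² − 186·t + 201 = 0  ⇒  m = 93² − 37·201 = 1212
m = 1212 > 0,  v_rel·d = 93 > 0  ⇒  inside

inside=yes margin=1212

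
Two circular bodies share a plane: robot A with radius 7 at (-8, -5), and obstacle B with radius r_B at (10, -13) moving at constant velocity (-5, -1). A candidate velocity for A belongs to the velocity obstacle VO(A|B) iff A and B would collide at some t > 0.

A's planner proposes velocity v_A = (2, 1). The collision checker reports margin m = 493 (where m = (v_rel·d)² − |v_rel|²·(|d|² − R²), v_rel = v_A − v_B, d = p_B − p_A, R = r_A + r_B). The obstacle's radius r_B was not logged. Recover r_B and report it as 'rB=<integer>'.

m = 493
d = (18, -8);  v_rel = (7, 2),  |v_rel|² = 53
v_rel×d = (7)·(-8) − (2)·(18) = -92
since m = R²·53 − (-92)²:  R² = (8464 + 493) / 53 = 169
R = √169 = 13  ⇒  r_B = 13 − 7 = 6

rB=6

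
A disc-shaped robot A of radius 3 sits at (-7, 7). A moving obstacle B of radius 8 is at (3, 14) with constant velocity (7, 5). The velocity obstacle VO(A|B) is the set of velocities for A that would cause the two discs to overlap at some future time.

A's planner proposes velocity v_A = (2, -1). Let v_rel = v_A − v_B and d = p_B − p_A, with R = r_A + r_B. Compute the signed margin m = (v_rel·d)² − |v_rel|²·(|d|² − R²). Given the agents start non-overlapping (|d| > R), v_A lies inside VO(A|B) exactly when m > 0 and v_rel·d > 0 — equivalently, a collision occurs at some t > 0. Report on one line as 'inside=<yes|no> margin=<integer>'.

d = (10, 7),  |d|² = 149;  R = 3+8 = 11,  c = 149−11² = 28
v_rel = (-5, -6),  |v_rel|² = 61;  v_rel·d = (-5)·(10) + (-6)·(7) = -92
61·t² + 184·t + 28 = 0  ⇒  m = (-92)² − 61·28 = 6756
m = 6756 > 0,  v_rel·d = -92 < 0  ⇒  outside

inside=no margin=6756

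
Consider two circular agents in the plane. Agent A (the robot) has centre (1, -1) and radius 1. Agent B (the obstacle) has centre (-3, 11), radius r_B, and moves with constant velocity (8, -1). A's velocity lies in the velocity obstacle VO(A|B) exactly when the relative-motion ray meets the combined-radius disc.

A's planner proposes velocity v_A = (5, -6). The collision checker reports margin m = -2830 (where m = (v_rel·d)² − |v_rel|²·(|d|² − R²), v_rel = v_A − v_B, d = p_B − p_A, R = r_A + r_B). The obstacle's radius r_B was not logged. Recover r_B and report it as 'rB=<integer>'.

m = -2830
d = (-4, 12);  v_rel = (-3, -5),  |v_rel|² = 34
v_rel×d = (-3)·(12) − (-5)·(-4) = -56
since m = R²·34 − (-56)²:  R² = (3136 + -2830) / 34 = 9
R = √9 = 3  ⇒  r_B = 3 − 1 = 2

rB=2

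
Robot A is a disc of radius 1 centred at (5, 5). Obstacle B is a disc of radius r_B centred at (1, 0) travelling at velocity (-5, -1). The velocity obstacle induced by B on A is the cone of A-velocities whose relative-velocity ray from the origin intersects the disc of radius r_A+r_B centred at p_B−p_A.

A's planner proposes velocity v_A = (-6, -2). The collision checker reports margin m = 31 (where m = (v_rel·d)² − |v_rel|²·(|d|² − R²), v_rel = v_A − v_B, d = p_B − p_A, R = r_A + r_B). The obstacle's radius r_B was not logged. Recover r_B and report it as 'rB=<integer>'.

m = 31
d = (-4, -5);  v_rel = (-1, -1),  |v_rel|² = 2
v_rel×d = (-1)·(-5) − (-1)·(-4) = 1
since m = R²·2 − 1²:  R² = (1 + 31) / 2 = 16
R = √16 = 4  ⇒  r_B = 4 − 1 = 3

rB=3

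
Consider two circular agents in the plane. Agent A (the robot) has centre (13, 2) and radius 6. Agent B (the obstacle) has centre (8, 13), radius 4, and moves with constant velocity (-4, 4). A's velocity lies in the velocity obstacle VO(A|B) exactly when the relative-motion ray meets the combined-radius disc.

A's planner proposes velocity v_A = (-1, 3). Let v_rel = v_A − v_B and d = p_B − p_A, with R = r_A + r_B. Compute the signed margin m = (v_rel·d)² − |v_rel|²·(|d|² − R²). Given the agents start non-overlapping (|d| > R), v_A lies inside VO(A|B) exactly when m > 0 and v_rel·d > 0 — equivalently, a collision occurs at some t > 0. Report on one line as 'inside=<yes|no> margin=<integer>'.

d = (-5, 11),  |d|² = 146;  R = 6+4 = 10,  c = 146−10² = 46
v_rel = (3, -1),  |v_rel|² = 10;  v_rel·d = (3)·(-5) + (-1)·(11) = -26
10·t² + 52·t + 46 = 0  ⇒  m = (-26)² − 10·46 = 216
m = 216 > 0,  v_rel·d = -26 < 0  ⇒  outside

inside=no margin=216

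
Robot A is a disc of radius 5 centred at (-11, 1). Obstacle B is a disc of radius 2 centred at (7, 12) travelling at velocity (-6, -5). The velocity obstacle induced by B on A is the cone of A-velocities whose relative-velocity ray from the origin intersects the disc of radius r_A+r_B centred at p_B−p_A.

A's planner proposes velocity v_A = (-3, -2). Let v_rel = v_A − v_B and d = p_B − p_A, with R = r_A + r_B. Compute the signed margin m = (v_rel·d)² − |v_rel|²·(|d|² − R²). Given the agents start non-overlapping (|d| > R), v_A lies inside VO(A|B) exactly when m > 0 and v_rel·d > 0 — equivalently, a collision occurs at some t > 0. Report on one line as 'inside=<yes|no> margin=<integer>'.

d = (18, 11),  |d|² = 445;  R = 5+2 = 7,  c = 445−7² = 396
v_rel = (3, 3),  |v_rel|² = 18;  v_rel·d = (3)·(18) + (3)·(11) = 87
18·t² − 174·t + 396 = 0  ⇒  m = 87² − 18·396 = 441
m = 441 > 0,  v_rel·d = 87 > 0  ⇒  inside

inside=yes margin=441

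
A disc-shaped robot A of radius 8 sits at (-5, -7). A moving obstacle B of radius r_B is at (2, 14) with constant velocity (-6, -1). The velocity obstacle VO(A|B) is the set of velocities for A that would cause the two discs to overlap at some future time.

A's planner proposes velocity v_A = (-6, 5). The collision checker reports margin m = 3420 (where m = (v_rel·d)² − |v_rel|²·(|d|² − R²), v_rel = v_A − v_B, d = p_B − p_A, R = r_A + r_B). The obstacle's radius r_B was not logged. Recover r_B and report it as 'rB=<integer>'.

m = 3420
d = (7, 21);  v_rel = (0, 6),  |v_rel|² = 36
v_rel×d = (0)·(21) − (6)·(7) = -42
since m = R²·36 − (-42)²:  R² = (1764 + 3420) / 36 = 144
R = √144 = 12  ⇒  r_B = 12 − 8 = 4

rB=4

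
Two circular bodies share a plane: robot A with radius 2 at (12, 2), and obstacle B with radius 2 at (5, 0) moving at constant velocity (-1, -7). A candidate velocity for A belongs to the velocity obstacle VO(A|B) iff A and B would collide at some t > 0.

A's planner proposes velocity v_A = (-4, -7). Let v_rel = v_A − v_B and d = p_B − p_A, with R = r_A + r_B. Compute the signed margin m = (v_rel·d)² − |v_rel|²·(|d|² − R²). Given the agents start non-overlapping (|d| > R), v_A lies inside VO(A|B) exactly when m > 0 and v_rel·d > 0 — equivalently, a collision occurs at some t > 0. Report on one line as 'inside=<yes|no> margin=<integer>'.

d = (-7, -2),  |d|² = 53;  R = 2+2 = 4,  c = 53−4² = 37
v_rel = (-3, 0),  |v_rel|² = 9;  v_rel·d = (-3)·(-7) + (0)·(-2) = 21
9·t² − 42·t + 37 = 0  ⇒  m = 21² − 9·37 = 108
m = 108 > 0,  v_rel·d = 21 > 0  ⇒  inside

inside=yes margin=108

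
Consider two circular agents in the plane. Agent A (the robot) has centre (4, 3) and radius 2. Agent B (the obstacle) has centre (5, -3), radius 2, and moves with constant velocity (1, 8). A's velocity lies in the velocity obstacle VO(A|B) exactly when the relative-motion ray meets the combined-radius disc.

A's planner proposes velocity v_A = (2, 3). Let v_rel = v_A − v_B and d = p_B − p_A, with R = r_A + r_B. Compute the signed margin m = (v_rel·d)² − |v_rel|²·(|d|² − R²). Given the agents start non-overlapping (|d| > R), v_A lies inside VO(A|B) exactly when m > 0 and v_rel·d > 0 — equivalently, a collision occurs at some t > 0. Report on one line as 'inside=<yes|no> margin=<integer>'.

d = (1, -6),  |d|² = 37;  R = 2+2 = 4,  c = 37−4² = 21
v_rel = (1, -5),  |v_rel|² = 26;  v_rel·d = (1)·(1) + (-5)·(-6) = 31
26·t² − 62·t + 21 = 0  ⇒  m = 31² − 26·21 = 415
m = 415 > 0,  v_rel·d = 31 > 0  ⇒  inside

inside=yes margin=415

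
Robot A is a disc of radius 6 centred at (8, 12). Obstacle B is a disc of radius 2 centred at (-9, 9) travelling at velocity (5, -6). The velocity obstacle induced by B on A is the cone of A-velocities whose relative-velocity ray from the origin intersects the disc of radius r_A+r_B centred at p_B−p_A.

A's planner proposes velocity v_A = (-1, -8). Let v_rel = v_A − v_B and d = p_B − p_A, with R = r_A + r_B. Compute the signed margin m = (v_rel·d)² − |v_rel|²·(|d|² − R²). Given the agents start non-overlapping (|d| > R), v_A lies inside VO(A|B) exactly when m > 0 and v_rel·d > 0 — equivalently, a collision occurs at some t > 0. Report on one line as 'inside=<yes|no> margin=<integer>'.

d = (-17, -3),  |d|² = 298;  R = 6+2 = 8,  c = 298−8² = 234
v_rel = (-6, -2),  |v_rel|² = 40;  v_rel·d = (-6)·(-17) + (-2)·(-3) = 108
40·t² − 216·t + 234 = 0  ⇒  m = 108² − 40·234 = 2304
m = 2304 > 0,  v_rel·d = 108 > 0  ⇒  inside

inside=yes margin=2304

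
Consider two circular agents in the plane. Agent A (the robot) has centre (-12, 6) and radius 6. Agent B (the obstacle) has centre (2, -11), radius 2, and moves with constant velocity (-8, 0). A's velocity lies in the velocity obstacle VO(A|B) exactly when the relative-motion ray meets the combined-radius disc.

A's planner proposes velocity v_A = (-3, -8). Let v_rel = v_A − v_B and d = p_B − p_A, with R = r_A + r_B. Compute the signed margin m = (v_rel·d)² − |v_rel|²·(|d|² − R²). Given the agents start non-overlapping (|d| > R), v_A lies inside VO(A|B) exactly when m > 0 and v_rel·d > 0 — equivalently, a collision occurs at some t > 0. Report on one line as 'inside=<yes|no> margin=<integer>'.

d = (14, -17),  |d|² = 485;  R = 6+2 = 8,  c = 485−8² = 421
v_rel = (5, -8),  |v_rel|² = 89;  v_rel·d = (5)·(14) + (-8)·(-17) = 206
89·t² − 412·t + 421 = 0  ⇒  m = 206² − 89·421 = 4967
m = 4967 > 0,  v_rel·d = 206 > 0  ⇒  inside

inside=yes margin=4967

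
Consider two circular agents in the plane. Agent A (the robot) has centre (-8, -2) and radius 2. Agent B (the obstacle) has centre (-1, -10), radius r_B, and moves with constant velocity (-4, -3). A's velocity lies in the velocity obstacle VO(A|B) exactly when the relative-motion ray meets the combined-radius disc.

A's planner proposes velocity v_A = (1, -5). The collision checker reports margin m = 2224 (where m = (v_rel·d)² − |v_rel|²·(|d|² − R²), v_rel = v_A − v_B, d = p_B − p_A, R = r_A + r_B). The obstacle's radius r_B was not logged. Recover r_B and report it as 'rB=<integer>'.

m = 2224
d = (7, -8);  v_rel = (5, -2),  |v_rel|² = 29
v_rel×d = (5)·(-8) − (-2)·(7) = -26
since m = R²·29 − (-26)²:  R² = (676 + 2224) / 29 = 100
R = √100 = 10  ⇒  r_B = 10 − 2 = 8

rB=8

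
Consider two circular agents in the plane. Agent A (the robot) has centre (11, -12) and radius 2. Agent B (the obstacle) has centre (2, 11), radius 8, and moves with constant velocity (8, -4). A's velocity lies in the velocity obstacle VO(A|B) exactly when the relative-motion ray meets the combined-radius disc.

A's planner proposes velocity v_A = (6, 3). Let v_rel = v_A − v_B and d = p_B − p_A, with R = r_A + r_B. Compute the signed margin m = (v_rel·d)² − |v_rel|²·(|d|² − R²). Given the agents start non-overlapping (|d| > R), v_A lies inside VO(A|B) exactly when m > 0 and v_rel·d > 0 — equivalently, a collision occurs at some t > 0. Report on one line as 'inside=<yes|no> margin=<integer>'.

d = (-9, 23),  |d|² = 610;  R = 2+8 = 10,  c = 610−10² = 510
v_rel = (-2, 7),  |v_rel|² = 53;  v_rel·d = (-2)·(-9) + (7)·(23) = 179
53·t² − 358·t + 510 = 0  ⇒  m = 179² − 53·510 = 5011
m = 5011 > 0,  v_rel·d = 179 > 0  ⇒  inside

inside=yes margin=5011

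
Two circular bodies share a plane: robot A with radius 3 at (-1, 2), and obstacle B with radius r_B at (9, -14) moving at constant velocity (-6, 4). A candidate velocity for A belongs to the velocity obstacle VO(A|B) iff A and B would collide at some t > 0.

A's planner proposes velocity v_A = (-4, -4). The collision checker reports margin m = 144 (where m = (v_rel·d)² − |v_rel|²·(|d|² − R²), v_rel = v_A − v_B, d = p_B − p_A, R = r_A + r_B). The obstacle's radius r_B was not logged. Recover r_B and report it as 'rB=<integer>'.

m = 144
d = (10, -16);  v_rel = (2, -8),  |v_rel|² = 68
v_rel×d = (2)·(-16) − (-8)·(10) = 48
since m = R²·68 − 48²:  R² = (2304 + 144) / 68 = 36
R = √36 = 6  ⇒  r_B = 6 − 3 = 3

rB=3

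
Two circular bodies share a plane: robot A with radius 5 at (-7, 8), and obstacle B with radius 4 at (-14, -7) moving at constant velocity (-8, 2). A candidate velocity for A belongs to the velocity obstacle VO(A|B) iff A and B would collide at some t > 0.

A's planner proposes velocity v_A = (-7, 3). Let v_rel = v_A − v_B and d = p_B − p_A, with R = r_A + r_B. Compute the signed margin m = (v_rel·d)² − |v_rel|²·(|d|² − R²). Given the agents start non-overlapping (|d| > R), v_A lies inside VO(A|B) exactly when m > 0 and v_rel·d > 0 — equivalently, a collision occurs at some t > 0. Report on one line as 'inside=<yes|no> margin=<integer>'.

d = (-7, -15),  |d|² = 274;  R = 5+4 = 9,  c = 274−9² = 193
v_rel = (1, 1),  |v_rel|² = 2;  v_rel·d = (1)·(-7) + (1)·(-15) = -22
2·t² + 44·t + 193 = 0  ⇒  m = (-22)² − 2·193 = 98
m = 98 > 0,  v_rel·d = -22 < 0  ⇒  outside

inside=no margin=98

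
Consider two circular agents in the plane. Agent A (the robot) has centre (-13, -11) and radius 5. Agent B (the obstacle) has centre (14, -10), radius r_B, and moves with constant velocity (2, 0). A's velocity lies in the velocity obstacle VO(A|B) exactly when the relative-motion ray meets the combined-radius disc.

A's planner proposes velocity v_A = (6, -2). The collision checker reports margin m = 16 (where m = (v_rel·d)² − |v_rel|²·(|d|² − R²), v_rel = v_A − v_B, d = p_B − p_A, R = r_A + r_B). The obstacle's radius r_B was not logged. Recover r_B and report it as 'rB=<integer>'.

m = 16
d = (27, 1);  v_rel = (4, -2),  |v_rel|² = 20
v_rel×d = (4)·(1) − (-2)·(27) = 58
since m = R²·20 − 58²:  R² = (3364 + 16) / 20 = 169
R = √169 = 13  ⇒  r_B = 13 − 5 = 8

rB=8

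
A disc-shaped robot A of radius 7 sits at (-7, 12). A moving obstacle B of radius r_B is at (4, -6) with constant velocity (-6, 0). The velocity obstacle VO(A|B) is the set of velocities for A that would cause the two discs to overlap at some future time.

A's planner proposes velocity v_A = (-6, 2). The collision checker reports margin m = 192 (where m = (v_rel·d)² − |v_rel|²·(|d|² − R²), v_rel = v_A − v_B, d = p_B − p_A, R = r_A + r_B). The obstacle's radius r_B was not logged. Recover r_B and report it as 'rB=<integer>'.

m = 192
d = (11, -18);  v_rel = (0, 2),  |v_rel|² = 4
v_rel×d = (0)·(-18) − (2)·(11) = -22
since m = R²·4 − (-22)²:  R² = (484 + 192) / 4 = 169
R = √169 = 13  ⇒  r_B = 13 − 7 = 6

rB=6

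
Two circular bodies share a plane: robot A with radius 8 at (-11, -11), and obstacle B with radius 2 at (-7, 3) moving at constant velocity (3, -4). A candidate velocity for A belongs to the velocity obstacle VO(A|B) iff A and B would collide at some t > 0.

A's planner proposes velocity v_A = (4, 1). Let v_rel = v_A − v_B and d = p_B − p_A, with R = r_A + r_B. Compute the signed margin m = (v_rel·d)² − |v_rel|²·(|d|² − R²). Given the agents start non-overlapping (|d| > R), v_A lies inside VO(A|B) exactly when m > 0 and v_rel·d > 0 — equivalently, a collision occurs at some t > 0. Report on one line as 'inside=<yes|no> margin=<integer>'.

d = (4, 14),  |d|² = 212;  R = 8+2 = 10,  c = 212−10² = 112
v_rel = (1, 5),  |v_rel|² = 26;  v_rel·d = (1)·(4) + (5)·(14) = 74
26·t² − 148·t + 112 = 0  ⇒  m = 74² − 26·112 = 2564
m = 2564 > 0,  v_rel·d = 74 > 0  ⇒  inside

inside=yes margin=2564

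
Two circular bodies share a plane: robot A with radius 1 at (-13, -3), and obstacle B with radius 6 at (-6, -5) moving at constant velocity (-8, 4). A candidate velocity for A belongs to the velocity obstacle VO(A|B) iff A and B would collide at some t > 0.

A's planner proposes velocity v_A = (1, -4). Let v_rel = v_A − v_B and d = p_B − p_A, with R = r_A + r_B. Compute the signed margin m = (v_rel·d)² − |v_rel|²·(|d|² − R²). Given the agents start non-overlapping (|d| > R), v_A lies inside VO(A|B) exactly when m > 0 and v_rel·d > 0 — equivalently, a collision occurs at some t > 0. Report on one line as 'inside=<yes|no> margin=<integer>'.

d = (7, -2),  |d|² = 53;  R = 1+6 = 7,  c = 53−7² = 4
v_rel = (9, -8),  |v_rel|² = 145;  v_rel·d = (9)·(7) + (-8)·(-2) = 79
145·t² − 158·t + 4 = 0  ⇒  m = 79² − 145·4 = 5661
m = 5661 > 0,  v_rel·d = 79 > 0  ⇒  inside

inside=yes margin=5661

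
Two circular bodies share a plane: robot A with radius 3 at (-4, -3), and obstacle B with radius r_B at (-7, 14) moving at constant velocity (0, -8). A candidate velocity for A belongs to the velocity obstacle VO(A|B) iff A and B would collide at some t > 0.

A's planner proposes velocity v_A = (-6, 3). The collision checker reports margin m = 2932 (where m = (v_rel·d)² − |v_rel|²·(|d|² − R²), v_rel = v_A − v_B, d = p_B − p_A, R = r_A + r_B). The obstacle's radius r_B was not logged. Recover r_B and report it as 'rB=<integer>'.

m = 2932
d = (-3, 17);  v_rel = (-6, 11),  |v_rel|² = 157
v_rel×d = (-6)·(17) − (11)·(-3) = -69
since m = R²·157 − (-69)²:  R² = (4761 + 2932) / 157 = 49
R = √49 = 7  ⇒  r_B = 7 − 3 = 4

rB=4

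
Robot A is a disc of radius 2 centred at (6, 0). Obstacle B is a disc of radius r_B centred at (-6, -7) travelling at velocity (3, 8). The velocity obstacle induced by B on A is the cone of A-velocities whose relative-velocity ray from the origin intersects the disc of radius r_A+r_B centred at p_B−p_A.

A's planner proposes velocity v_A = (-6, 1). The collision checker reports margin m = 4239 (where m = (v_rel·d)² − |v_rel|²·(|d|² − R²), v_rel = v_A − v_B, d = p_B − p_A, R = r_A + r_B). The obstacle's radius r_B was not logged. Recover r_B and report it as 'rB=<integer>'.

m = 4239
d = (-12, -7);  v_rel = (-9, -7),  |v_rel|² = 130
v_rel×d = (-9)·(-7) − (-7)·(-12) = -21
since m = R²·130 − (-21)²:  R² = (441 + 4239) / 130 = 36
R = √36 = 6  ⇒  r_B = 6 − 2 = 4

rB=4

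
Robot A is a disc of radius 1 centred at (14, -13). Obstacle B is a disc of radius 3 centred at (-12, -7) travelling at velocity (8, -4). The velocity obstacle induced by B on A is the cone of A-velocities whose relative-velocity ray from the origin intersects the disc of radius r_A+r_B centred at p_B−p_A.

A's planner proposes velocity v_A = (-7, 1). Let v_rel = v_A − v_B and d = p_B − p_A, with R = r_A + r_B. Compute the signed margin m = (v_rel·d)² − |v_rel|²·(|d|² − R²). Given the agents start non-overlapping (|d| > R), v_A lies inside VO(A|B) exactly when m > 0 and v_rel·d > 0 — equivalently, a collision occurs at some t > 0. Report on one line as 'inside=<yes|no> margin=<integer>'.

d = (-26, 6),  |d|² = 712;  R = 1+3 = 4,  c = 712−4² = 696
v_rel = (-15, 5),  |v_rel|² = 250;  v_rel·d = (-15)·(-26) + (5)·(6) = 420
250·t² − 840·t + 696 = 0  ⇒  m = 420² − 250·696 = 2400
m = 2400 > 0,  v_rel·d = 420 > 0  ⇒  inside

inside=yes margin=2400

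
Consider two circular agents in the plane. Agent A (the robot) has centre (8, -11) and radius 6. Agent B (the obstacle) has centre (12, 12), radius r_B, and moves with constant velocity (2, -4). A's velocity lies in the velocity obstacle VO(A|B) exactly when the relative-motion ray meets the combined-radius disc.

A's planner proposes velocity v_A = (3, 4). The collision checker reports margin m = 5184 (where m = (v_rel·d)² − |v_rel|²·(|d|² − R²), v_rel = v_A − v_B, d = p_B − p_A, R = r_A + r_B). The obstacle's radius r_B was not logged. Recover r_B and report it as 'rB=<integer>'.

m = 5184
d = (4, 23);  v_rel = (1, 8),  |v_rel|² = 65
v_rel×d = (1)·(23) − (8)·(4) = -9
since m = R²·65 − (-9)²:  R² = (81 + 5184) / 65 = 81
R = √81 = 9  ⇒  r_B = 9 − 6 = 3

rB=3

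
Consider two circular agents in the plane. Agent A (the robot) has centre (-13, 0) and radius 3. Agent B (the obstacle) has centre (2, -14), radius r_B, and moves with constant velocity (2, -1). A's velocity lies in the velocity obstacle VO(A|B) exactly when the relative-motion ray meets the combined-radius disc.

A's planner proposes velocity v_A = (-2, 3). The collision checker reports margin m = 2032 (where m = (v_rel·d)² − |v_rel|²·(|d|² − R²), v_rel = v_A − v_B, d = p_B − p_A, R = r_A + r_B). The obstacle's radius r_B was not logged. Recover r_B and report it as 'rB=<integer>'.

m = 2032
d = (15, -14);  v_rel = (-4, 4),  |v_rel|² = 32
v_rel×d = (-4)·(-14) − (4)·(15) = -4
since m = R²·32 − (-4)²:  R² = (16 + 2032) / 32 = 64
R = √64 = 8  ⇒  r_B = 8 − 3 = 5

rB=5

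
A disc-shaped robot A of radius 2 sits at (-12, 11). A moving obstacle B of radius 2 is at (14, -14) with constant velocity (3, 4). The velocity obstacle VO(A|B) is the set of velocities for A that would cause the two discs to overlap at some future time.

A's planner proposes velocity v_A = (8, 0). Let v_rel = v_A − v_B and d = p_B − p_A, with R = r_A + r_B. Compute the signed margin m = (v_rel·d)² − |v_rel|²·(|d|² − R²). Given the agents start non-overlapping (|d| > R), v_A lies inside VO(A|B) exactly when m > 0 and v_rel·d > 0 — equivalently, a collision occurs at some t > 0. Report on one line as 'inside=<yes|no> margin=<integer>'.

d = (26, -25),  |d|² = 1301;  R = 2+2 = 4,  c = 1301−4² = 1285
v_rel = (5, -4),  |v_rel|² = 41;  v_rel·d = (5)·(26) + (-4)·(-25) = 230
41·t² − 460·t + 1285 = 0  ⇒  m = 230² − 41·1285 = 215
m = 215 > 0,  v_rel·d = 230 > 0  ⇒  inside

inside=yes margin=215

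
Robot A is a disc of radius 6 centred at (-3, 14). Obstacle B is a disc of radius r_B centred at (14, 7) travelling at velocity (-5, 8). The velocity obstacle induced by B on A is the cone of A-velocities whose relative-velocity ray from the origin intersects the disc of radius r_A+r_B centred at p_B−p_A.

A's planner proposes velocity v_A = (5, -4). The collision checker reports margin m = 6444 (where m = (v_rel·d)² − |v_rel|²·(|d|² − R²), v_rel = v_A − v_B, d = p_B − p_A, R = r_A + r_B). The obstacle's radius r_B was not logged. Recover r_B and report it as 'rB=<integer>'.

m = 6444
d = (17, -7);  v_rel = (10, -12),  |v_rel|² = 244
v_rel×d = (10)·(-7) − (-12)·(17) = 134
since m = R²·244 − 134²:  R² = (17956 + 6444) / 244 = 100
R = √100 = 10  ⇒  r_B = 10 − 6 = 4

rB=4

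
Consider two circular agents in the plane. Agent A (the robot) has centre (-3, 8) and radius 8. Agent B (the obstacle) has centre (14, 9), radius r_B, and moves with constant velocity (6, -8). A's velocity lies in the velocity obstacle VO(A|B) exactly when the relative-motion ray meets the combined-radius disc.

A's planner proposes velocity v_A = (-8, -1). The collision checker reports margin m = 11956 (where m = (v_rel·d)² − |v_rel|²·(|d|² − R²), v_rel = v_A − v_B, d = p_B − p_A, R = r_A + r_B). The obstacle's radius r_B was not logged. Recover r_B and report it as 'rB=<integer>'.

m = 11956
d = (17, 1);  v_rel = (-14, 7),  |v_rel|² = 245
v_rel×d = (-14)·(1) − (7)·(17) = -133
since m = R²·245 − (-133)²:  R² = (17689 + 11956) / 245 = 121
R = √121 = 11  ⇒  r_B = 11 − 8 = 3

rB=3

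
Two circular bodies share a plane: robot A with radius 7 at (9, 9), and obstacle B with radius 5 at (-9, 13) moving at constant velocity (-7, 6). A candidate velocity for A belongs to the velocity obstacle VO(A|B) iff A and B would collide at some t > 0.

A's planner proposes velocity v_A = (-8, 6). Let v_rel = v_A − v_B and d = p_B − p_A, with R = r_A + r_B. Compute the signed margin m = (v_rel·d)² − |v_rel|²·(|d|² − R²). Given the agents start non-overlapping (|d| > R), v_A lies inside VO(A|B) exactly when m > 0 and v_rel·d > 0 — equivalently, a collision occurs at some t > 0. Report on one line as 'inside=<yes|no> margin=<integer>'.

d = (-18, 4),  |d|² = 340;  R = 7+5 = 12,  c = 340−12² = 196
v_rel = (-1, 0),  |v_rel|² = 1;  v_rel·d = (-1)·(-18) + (0)·(4) = 18
1·t² − 36·t + 196 = 0  ⇒  m = 18² − 1·196 = 128
m = 128 > 0,  v_rel·d = 18 > 0  ⇒  inside

inside=yes margin=128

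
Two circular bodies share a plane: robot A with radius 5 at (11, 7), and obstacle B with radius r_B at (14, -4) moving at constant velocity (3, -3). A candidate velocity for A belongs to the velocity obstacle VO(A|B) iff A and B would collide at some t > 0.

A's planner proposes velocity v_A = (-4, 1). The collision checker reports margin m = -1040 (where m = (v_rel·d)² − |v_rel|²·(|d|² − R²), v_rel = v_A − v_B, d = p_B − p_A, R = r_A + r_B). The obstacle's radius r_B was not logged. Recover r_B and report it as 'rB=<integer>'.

m = -1040
d = (3, -11);  v_rel = (-7, 4),  |v_rel|² = 65
v_rel×d = (-7)·(-11) − (4)·(3) = 65
since m = R²·65 − 65²:  R² = (4225 + -1040) / 65 = 49
R = √49 = 7  ⇒  r_B = 7 − 5 = 2

rB=2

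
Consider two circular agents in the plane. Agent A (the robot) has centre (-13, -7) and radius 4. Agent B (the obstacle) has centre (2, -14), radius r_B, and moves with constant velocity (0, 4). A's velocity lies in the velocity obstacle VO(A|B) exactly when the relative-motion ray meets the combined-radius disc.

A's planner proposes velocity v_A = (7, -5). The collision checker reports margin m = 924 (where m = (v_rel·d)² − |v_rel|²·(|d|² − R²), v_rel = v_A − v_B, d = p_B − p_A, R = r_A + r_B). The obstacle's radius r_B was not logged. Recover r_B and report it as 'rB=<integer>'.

m = 924
d = (15, -7);  v_rel = (7, -9),  |v_rel|² = 130
v_rel×d = (7)·(-7) − (-9)·(15) = 86
since m = R²·130 − 86²:  R² = (7396 + 924) / 130 = 64
R = √64 = 8  ⇒  r_B = 8 − 4 = 4

rB=4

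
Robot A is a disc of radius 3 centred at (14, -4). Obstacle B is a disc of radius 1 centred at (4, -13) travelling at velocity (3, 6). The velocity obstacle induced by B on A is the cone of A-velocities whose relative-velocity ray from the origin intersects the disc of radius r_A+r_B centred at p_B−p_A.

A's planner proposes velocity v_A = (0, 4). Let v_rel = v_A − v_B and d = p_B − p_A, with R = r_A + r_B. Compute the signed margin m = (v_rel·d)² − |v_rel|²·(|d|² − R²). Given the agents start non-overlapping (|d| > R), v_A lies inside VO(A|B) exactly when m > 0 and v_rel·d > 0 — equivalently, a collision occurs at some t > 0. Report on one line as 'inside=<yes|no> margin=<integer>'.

d = (-10, -9),  |d|² = 181;  R = 3+1 = 4,  c = 181−4² = 165
v_rel = (-3, -2),  |v_rel|² = 13;  v_rel·d = (-3)·(-10) + (-2)·(-9) = 48
13·t² − 96·t + 165 = 0  ⇒  m = 48² − 13·165 = 159
m = 159 > 0,  v_rel·d = 48 > 0  ⇒  inside

inside=yes margin=159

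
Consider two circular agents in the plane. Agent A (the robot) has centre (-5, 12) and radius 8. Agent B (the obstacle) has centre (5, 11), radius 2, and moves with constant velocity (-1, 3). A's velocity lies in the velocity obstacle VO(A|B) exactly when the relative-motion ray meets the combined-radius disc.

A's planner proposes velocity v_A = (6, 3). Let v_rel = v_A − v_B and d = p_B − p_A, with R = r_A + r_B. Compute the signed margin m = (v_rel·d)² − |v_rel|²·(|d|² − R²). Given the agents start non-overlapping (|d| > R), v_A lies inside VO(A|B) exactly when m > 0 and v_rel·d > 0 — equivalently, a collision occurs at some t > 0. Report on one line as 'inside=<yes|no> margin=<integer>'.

d = (10, -1),  |d|² = 101;  R = 8+2 = 10,  c = 101−10² = 1
v_rel = (7, 0),  |v_rel|² = 49;  v_rel·d = (7)·(10) + (0)·(-1) = 70
49·t² − 140·t + 1 = 0  ⇒  m = 70² − 49·1 = 4851
m = 4851 > 0,  v_rel·d = 70 > 0  ⇒  inside

inside=yes margin=4851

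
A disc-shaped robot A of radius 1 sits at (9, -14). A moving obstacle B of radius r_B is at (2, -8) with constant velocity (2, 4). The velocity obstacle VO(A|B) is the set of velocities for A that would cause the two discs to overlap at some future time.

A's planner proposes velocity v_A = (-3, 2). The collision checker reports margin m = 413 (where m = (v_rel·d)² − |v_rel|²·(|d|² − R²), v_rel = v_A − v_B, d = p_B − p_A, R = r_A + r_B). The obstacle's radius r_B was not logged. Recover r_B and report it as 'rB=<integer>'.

m = 413
d = (-7, 6);  v_rel = (-5, -2),  |v_rel|² = 29
v_rel×d = (-5)·(6) − (-2)·(-7) = -44
since m = R²·29 − (-44)²:  R² = (1936 + 413) / 29 = 81
R = √81 = 9  ⇒  r_B = 9 − 1 = 8

rB=8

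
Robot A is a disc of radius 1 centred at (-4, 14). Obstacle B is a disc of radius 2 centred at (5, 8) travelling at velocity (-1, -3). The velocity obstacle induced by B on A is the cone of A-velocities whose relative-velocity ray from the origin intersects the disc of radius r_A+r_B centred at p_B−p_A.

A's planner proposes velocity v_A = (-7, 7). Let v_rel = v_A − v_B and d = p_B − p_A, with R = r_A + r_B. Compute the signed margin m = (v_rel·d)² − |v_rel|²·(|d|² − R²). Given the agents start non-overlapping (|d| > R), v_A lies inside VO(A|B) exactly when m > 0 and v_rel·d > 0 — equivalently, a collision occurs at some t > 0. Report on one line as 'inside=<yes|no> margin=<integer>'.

d = (9, -6),  |d|² = 117;  R = 1+2 = 3,  c = 117−3² = 108
v_rel = (-6, 10),  |v_rel|² = 136;  v_rel·d = (-6)·(9) + (10)·(-6) = -114
136·t² + 228·t + 108 = 0  ⇒  m = (-114)² − 136·108 = -1692
m = -1692 < 0,  v_rel·d = -114 < 0  ⇒  outside

inside=no margin=-1692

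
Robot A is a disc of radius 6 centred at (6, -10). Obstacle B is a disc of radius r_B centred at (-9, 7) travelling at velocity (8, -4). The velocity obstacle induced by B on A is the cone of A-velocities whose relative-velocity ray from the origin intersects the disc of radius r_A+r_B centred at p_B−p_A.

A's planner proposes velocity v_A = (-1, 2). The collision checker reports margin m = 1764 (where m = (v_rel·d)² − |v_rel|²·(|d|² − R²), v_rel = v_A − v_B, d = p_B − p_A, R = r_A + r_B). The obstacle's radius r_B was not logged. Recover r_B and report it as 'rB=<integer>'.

m = 1764
d = (-15, 17);  v_rel = (-9, 6),  |v_rel|² = 117
v_rel×d = (-9)·(17) − (6)·(-15) = -63
since m = R²·117 − (-63)²:  R² = (3969 + 1764) / 117 = 49
R = √49 = 7  ⇒  r_B = 7 − 6 = 1

rB=1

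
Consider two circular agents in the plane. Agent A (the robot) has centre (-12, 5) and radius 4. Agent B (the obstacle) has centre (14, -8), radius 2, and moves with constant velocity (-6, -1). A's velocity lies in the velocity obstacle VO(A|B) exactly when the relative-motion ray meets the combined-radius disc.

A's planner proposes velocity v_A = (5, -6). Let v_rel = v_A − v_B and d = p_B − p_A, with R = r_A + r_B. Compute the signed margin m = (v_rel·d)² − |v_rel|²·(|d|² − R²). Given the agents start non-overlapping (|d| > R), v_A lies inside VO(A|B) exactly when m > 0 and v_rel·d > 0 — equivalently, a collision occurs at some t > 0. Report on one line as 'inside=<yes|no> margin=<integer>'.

d = (26, -13),  |d|² = 845;  R = 4+2 = 6,  c = 845−6² = 809
v_rel = (11, -5),  |v_rel|² = 146;  v_rel·d = (11)·(26) + (-5)·(-13) = 351
146·t² − 702·t + 809 = 0  ⇒  m = 351² − 146·809 = 5087
m = 5087 > 0,  v_rel·d = 351 > 0  ⇒  inside

inside=yes margin=5087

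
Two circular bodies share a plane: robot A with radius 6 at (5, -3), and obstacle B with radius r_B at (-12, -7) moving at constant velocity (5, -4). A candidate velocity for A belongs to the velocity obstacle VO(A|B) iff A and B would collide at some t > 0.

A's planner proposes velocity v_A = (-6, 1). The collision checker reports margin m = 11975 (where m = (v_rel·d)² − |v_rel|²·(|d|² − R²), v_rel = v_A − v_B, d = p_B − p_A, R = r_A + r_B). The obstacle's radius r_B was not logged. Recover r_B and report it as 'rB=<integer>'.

m = 11975
d = (-17, -4);  v_rel = (-11, 5),  |v_rel|² = 146
v_rel×d = (-11)·(-4) − (5)·(-17) = 129
since m = R²·146 − 129²:  R² = (16641 + 11975) / 146 = 196
R = √196 = 14  ⇒  r_B = 14 − 6 = 8

rB=8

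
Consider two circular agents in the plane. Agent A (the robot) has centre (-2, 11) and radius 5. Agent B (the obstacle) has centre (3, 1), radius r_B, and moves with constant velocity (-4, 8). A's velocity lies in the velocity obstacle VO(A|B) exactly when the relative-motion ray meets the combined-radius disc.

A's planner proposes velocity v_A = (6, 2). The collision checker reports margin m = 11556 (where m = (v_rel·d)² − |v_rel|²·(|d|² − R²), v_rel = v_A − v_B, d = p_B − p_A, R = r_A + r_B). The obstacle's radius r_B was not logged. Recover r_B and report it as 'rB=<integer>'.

m = 11556
d = (5, -10);  v_rel = (10, -6),  |v_rel|² = 136
v_rel×d = (10)·(-10) − (-6)·(5) = -70
since m = R²·136 − (-70)²:  R² = (4900 + 11556) / 136 = 121
R = √121 = 11  ⇒  r_B = 11 − 5 = 6

rB=6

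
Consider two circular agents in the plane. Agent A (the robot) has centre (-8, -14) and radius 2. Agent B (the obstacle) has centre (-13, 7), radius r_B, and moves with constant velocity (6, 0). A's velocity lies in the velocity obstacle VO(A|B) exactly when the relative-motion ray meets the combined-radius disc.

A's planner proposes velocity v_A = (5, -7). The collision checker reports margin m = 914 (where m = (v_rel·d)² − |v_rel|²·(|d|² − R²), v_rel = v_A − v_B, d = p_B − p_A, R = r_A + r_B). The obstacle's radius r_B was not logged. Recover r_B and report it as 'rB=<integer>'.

m = 914
d = (-5, 21);  v_rel = (-1, -7),  |v_rel|² = 50
v_rel×d = (-1)·(21) − (-7)·(-5) = -56
since m = R²·50 − (-56)²:  R² = (3136 + 914) / 50 = 81
R = √81 = 9  ⇒  r_B = 9 − 2 = 7

rB=7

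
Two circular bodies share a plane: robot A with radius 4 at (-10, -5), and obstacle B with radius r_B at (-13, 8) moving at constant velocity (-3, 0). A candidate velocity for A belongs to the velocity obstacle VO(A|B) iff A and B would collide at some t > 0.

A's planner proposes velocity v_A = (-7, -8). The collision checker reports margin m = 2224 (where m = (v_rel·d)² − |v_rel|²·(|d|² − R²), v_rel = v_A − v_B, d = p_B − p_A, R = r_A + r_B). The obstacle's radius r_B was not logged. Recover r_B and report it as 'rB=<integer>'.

m = 2224
d = (-3, 13);  v_rel = (-4, -8),  |v_rel|² = 80
v_rel×d = (-4)·(13) − (-8)·(-3) = -76
since m = R²·80 − (-76)²:  R² = (5776 + 2224) / 80 = 100
R = √100 = 10  ⇒  r_B = 10 − 4 = 6

rB=6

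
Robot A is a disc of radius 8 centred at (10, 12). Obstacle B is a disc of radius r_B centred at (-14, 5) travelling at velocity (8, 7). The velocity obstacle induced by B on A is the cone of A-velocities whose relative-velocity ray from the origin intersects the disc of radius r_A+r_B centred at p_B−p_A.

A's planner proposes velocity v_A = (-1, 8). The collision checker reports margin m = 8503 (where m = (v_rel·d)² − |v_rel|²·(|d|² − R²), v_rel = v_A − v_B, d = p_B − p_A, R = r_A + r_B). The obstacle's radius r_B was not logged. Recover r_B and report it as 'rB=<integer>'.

m = 8503
d = (-24, -7);  v_rel = (-9, 1),  |v_rel|² = 82
v_rel×d = (-9)·(-7) − (1)·(-24) = 87
since m = R²·82 − 87²:  R² = (7569 + 8503) / 82 = 196
R = √196 = 14  ⇒  r_B = 14 − 8 = 6

rB=6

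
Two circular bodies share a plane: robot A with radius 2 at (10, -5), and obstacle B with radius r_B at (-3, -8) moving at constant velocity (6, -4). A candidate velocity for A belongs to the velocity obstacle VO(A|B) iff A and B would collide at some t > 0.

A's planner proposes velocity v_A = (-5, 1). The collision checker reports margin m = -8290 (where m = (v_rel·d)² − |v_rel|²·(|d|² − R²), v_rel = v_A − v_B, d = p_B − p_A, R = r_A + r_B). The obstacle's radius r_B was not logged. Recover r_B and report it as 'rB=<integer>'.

m = -8290
d = (-13, -3);  v_rel = (-11, 5),  |v_rel|² = 146
v_rel×d = (-11)·(-3) − (5)·(-13) = 98
since m = R²·146 − 98²:  R² = (9604 + -8290) / 146 = 9
R = √9 = 3  ⇒  r_B = 3 − 2 = 1

rB=1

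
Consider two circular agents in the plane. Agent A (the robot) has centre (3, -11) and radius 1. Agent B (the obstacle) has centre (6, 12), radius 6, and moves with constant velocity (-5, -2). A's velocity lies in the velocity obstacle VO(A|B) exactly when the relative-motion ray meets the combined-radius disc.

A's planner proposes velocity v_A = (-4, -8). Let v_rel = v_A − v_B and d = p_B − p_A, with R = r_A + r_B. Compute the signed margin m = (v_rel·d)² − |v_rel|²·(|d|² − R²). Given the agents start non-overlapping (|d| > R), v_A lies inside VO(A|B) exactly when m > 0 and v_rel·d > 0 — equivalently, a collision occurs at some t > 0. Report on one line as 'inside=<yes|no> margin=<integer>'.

d = (3, 23),  |d|² = 538;  R = 1+6 = 7,  c = 538−7² = 489
v_rel = (1, -6),  |v_rel|² = 37;  v_rel·d = (1)·(3) + (-6)·(23) = -135
37·t² + 270·t + 489 = 0  ⇒  m = (-135)² − 37·489 = 132
m = 132 > 0,  v_rel·d = -135 < 0  ⇒  outside

inside=no margin=132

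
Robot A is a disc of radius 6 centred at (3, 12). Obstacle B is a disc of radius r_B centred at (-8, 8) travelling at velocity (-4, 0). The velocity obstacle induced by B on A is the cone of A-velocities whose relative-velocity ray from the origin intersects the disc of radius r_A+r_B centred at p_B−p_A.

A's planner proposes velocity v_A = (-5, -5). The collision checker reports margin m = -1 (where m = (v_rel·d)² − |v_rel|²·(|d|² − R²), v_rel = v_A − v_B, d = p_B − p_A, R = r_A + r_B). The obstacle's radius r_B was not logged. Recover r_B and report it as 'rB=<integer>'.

m = -1
d = (-11, -4);  v_rel = (-1, -5),  |v_rel|² = 26
v_rel×d = (-1)·(-4) − (-5)·(-11) = -51
since m = R²·26 − (-51)²:  R² = (2601 + -1) / 26 = 100
R = √100 = 10  ⇒  r_B = 10 − 6 = 4

rB=4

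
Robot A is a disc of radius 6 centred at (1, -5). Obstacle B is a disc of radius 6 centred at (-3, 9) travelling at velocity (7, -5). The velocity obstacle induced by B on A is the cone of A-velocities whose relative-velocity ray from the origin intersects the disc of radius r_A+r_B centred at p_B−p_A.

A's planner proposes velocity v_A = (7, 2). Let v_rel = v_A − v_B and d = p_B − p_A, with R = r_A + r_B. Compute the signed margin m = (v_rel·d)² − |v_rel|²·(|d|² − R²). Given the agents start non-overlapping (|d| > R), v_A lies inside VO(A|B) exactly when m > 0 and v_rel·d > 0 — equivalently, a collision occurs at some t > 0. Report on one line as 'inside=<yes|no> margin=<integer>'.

d = (-4, 14),  |d|² = 212;  R = 6+6 = 12,  c = 212−12² = 68
v_rel = (0, 7),  |v_rel|² = 49;  v_rel·d = (0)·(-4) + (7)·(14) = 98
49·t² − 196·t + 68 = 0  ⇒  m = 98² − 49·68 = 6272
m = 6272 > 0,  v_rel·d = 98 > 0  ⇒  inside

inside=yes margin=6272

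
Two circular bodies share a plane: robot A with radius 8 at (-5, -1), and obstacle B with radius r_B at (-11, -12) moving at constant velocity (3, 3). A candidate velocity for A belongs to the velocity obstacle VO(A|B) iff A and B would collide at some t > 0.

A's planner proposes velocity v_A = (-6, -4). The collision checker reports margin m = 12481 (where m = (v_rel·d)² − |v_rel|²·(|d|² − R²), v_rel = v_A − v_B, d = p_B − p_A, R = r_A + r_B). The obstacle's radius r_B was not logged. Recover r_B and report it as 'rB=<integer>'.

m = 12481
d = (-6, -11);  v_rel = (-9, -7),  |v_rel|² = 130
v_rel×d = (-9)·(-11) − (-7)·(-6) = 57
since m = R²·130 − 57²:  R² = (3249 + 12481) / 130 = 121
R = √121 = 11  ⇒  r_B = 11 − 8 = 3

rB=3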